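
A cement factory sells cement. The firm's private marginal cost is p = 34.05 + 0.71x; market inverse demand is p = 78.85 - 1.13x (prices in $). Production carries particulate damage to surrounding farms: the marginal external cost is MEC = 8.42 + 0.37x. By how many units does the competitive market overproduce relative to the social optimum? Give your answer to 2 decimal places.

Market equilibrium (private): 34.05 + 0.71x = 78.85 - 1.13x → x_m = 24.3478.
Social marginal cost = private MC + MEC = 42.47 + 1.08x.
Set SMC = demand: 42.47 + 1.08x = 78.85 - 1.13x → x* = 16.4615.
Gap = |24.3478 − 16.4615| = 7.8863.

7.89 units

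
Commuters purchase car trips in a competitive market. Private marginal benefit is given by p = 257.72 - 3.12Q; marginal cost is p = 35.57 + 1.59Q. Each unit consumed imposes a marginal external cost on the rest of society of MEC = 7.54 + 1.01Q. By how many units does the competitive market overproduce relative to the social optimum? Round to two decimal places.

9.65 units

Market equilibrium (private): 35.57 + 1.59Q = 257.72 - 3.12Q → Q_m = 47.1656.
Social marginal benefit = demand − MEC = 250.18 - 4.13Q.
Set SMB = MC: 250.18 - 4.13Q = 35.57 + 1.59Q → Q* = 37.5192.
Gap = |47.1656 − 37.5192| = 9.6464.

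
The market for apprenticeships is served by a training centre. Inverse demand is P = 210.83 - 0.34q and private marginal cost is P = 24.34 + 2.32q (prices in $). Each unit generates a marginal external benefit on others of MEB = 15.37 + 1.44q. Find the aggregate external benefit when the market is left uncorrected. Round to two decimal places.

$4616.57

Market equilibrium (private): 24.34 + 2.32q = 210.83 - 0.34q → q_m = 70.1090.
Total external benefit = ∫₀^{q_m} (15.37 + 1.44q) dq = 15.37×70.1090 + ½×1.44×70.1090² = 4616.5711.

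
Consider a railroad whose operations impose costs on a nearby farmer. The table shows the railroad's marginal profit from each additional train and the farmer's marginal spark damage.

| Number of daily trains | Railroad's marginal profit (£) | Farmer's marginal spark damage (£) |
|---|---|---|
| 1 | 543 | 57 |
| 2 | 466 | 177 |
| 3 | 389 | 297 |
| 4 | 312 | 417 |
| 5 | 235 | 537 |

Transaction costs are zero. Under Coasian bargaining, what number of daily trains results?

Bargaining reaches the level where marginal profit last exceeds marginal spark damage.
That holds through level 3 (389 ≥ 297) but not at 4 (312 < 417).

3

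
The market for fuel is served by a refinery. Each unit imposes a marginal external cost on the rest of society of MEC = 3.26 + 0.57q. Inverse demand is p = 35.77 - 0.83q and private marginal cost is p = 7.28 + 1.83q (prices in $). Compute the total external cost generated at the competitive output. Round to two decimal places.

Market equilibrium (private): 7.28 + 1.83q = 35.77 - 0.83q → q_m = 10.7105.
Total external cost = ∫₀^{q_m} (3.26 + 0.57q) dq = 3.26×10.7105 + ½×0.57×10.7105² = 67.6100.

$67.61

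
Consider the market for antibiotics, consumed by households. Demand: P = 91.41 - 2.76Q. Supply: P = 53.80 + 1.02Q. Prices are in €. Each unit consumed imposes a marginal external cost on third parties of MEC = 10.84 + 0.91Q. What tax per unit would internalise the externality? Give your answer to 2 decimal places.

tax = €16.03 per unit

Social marginal benefit = demand − MEC = 80.57 - 3.67Q.
Set SMB = MC: 80.57 - 3.67Q = 53.80 + 1.02Q → Q* = 5.7079.
The Pigouvian tax equals MEC at Q*: 10.84 + 0.91×5.7079 = 16.0342.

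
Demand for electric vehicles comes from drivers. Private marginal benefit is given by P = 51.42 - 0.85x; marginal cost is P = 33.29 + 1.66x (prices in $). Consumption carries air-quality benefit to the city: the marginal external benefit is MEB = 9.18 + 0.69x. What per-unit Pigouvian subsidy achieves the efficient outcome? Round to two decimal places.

subsidy = $19.53 per unit

Social marginal benefit = demand + MEB = 60.60 - 0.16x.
Set SMB = MC: 60.60 - 0.16x = 33.29 + 1.66x → x* = 15.0055.
The Pigouvian subsidy equals MEB at x*: 9.18 + 0.69×15.0055 = 19.5338.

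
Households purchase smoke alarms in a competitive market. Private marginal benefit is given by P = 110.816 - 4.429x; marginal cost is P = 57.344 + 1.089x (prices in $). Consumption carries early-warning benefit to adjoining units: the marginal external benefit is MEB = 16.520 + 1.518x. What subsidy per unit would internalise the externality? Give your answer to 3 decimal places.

Social marginal benefit = demand + MEB = 127.336 - 2.911x.
Set SMB = MC: 127.336 - 2.911x = 57.344 + 1.089x → x* = 17.4980.
The Pigouvian subsidy equals MEB at x*: 16.520 + 1.518×17.4980 = 43.0820.

subsidy = $43.082 per unit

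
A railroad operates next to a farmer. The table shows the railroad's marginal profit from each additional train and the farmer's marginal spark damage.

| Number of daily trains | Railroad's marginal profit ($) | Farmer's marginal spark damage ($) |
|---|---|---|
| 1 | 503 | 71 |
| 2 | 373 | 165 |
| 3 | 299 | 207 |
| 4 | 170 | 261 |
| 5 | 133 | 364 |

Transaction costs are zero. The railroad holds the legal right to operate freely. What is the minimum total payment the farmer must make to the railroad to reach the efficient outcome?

$303

Left alone the railroad would choose level 5 (marginal profit stays positive).
Efficient level: k* = 3 (marginal profit ≥ marginal spark damage through 3).
The farmer must at least cover the railroad's forgone profit from cutting 5→3: 170 + 133 = 303.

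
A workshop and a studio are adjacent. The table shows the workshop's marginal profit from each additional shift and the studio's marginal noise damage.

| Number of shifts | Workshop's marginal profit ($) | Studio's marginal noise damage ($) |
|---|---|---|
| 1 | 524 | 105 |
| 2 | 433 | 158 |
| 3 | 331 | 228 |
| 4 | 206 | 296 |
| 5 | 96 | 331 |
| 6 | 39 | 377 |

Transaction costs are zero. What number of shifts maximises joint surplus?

Bargaining reaches the level where marginal profit last exceeds marginal noise damage.
That holds through level 3 (331 ≥ 228) but not at 4 (206 < 296).

3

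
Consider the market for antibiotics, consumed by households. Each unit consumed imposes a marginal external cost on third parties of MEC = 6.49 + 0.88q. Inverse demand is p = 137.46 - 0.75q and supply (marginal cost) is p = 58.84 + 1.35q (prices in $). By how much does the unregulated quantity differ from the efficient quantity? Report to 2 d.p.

Market equilibrium (private): 58.84 + 1.35q = 137.46 - 0.75q → q_m = 37.4381.
Social marginal benefit = demand − MEC = 130.97 - 1.63q.
Set SMB = MC: 130.97 - 1.63q = 58.84 + 1.35q → q* = 24.2047.
Gap = |37.4381 − 24.2047| = 13.2334.

13.23 units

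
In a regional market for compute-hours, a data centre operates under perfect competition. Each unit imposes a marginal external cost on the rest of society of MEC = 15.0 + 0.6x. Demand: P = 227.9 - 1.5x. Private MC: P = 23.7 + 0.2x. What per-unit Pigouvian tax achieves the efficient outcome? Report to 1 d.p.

tax = 64.4 per unit

Social marginal cost = private MC + MEC = 38.7 + 0.8x.
Set SMC = demand: 38.7 + 0.8x = 227.9 - 1.5x → x* = 82.2609.
The Pigouvian tax equals MEC at x*: 15.0 + 0.6×82.2609 = 64.3565.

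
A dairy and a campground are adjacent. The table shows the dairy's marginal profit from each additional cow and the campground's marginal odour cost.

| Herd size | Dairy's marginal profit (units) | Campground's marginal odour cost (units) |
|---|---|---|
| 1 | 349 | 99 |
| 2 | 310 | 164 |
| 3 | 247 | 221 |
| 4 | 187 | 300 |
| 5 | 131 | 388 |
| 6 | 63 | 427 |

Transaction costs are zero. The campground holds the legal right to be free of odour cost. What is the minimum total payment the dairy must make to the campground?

484

Efficient level: marginal profit ≥ marginal odour cost through level 3, so k* = 3.
With the campground holding the right, the dairy must at least compensate total damage at k*: 99 + 164 + 221 = 484.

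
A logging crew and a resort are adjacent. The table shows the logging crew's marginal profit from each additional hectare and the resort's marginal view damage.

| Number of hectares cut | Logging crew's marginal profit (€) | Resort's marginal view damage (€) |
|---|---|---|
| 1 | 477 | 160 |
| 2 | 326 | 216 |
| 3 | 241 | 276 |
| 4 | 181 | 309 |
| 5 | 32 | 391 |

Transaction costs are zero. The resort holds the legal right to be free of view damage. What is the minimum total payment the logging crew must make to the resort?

€376

Efficient level: marginal profit ≥ marginal view damage through level 2, so k* = 2.
With the resort holding the right, the logging crew must at least compensate total damage at k*: 160 + 216 = 376.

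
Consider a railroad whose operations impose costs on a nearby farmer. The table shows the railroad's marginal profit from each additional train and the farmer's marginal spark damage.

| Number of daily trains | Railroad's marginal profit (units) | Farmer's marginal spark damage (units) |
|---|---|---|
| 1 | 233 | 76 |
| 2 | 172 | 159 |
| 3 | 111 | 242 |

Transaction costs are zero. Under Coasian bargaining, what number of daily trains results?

2

Bargaining reaches the level where marginal profit last exceeds marginal spark damage.
That holds through level 2 (172 ≥ 159) but not at 3 (111 < 242).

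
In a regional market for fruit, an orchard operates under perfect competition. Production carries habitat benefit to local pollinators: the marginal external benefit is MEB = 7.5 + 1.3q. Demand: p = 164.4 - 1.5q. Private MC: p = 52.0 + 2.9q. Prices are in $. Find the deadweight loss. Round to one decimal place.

Market equilibrium (private): 52.0 + 2.9q = 164.4 - 1.5q → q_m = 25.5455.
Social marginal cost = private MC − MEB = 44.5 + 1.6q.
Set SMC = demand: 44.5 + 1.6q = 164.4 - 1.5q → q* = 38.6774.
The loss is the area between SMC and demand from q* to q_m; with linear curves that's a triangle of height MEB(q_m).
DWL = ½ × 13.1319 × 40.7091 = 267.2939.

DWL = $267.3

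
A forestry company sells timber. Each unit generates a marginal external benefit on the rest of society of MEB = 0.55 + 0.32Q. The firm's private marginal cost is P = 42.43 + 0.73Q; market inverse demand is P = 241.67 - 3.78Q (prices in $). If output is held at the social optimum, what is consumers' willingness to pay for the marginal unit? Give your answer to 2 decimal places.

P = $61.43

Social marginal cost = private MC − MEB = 41.88 + 0.41Q.
Set SMC = demand: 41.88 + 0.41Q = 241.67 - 3.78Q → Q* = 47.6826.
Consumer price on the demand curve at Q*: 241.67 − 3.78×47.6826 = 61.4298.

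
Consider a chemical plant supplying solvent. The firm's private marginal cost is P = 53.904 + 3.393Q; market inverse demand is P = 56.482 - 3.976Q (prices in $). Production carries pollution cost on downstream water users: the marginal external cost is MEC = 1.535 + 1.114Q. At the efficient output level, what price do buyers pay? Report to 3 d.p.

Social marginal cost = private MC + MEC = 55.439 + 4.507Q.
Set SMC = demand: 55.439 + 4.507Q = 56.482 - 3.976Q → Q* = 0.1230.
Consumer price on the demand curve at Q*: 56.482 − 3.976×0.1230 = 55.9930.

P = $55.993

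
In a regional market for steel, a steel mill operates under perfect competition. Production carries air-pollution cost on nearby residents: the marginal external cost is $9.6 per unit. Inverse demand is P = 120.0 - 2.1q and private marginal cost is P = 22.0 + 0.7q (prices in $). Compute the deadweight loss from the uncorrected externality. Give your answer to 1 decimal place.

DWL = $16.5

Market equilibrium (private): 22.0 + 0.7q = 120.0 - 2.1q → q_m = 35.0000.
Social marginal cost = private MC + MEC = 31.6 + 0.7q.
Set SMC = demand: 31.6 + 0.7q = 120.0 - 2.1q → q* = 31.5714.
Between q* and q_m the wedge SMC − demand runs linearly from 0 to MEC(q_m), so the loss is a triangle.
DWL = ½ × 3.4286 × 9.6000 = 16.4573.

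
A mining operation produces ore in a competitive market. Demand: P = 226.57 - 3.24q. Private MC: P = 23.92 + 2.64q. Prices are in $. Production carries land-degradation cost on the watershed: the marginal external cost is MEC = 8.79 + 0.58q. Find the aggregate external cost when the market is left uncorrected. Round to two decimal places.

Market equilibrium (private): 23.92 + 2.64q = 226.57 - 3.24q → q_m = 34.4643.
Total external cost = ∫₀^{q_m} (8.79 + 0.58q) dq = 8.79×34.4643 + ½×0.58×34.4643² = 647.3997.

$647.40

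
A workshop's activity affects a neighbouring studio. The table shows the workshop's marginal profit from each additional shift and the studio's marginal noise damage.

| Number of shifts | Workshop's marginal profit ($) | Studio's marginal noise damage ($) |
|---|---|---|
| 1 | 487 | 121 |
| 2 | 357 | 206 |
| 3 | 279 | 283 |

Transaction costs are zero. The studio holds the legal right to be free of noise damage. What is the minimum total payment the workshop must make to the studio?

$327

Efficient level: marginal profit ≥ marginal noise damage through level 2, so k* = 2.
With the studio holding the right, the workshop must at least compensate total damage at k*: 121 + 206 = 327.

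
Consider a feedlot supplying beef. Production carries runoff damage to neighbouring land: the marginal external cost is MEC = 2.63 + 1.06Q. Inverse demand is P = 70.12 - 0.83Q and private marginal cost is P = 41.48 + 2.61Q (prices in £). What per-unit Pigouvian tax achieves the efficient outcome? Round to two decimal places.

Social marginal cost = private MC + MEC = 44.11 + 3.67Q.
Set SMC = demand: 44.11 + 3.67Q = 70.12 - 0.83Q → Q* = 5.7800.
The Pigouvian tax equals MEC at Q*: 2.63 + 1.06×5.7800 = 8.7568.

tax = £8.76 per unit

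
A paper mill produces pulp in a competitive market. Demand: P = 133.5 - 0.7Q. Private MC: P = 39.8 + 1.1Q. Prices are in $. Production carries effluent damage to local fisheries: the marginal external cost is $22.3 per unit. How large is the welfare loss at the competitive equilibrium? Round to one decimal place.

Market equilibrium (private): 39.8 + 1.1Q = 133.5 - 0.7Q → Q_m = 52.0556.
Social marginal cost = private MC + MEC = 62.1 + 1.1Q.
Set SMC = demand: 62.1 + 1.1Q = 133.5 - 0.7Q → Q* = 39.6667.
Between Q* and Q_m the wedge SMC − demand runs linearly from 0 to MEC(Q_m), so the loss is a triangle.
DWL = ½ × 12.3889 × 22.3000 = 138.1362.

DWL = $138.1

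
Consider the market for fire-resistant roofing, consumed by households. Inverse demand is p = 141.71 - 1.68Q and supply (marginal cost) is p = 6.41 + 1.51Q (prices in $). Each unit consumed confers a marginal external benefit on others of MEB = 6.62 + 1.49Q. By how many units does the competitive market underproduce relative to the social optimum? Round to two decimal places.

41.07 units

Market equilibrium (private): 6.41 + 1.51Q = 141.71 - 1.68Q → Q_m = 42.4138.
Social marginal benefit = demand + MEB = 148.33 - 0.19Q.
Set SMB = MC: 148.33 - 0.19Q = 6.41 + 1.51Q → Q* = 83.4824.
Gap = |42.4138 − 83.4824| = 41.0686.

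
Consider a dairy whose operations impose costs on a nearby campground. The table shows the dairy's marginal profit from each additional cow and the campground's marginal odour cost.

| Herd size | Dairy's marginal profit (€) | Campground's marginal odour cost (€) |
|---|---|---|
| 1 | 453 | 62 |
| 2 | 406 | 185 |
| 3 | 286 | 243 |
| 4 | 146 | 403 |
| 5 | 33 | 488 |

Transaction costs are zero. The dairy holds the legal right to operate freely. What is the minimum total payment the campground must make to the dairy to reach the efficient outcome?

Left alone the dairy would choose level 5 (marginal profit stays positive).
Efficient level: k* = 3 (marginal profit ≥ marginal odour cost through 3).
The campground must at least cover the dairy's forgone profit from cutting 5→3: 146 + 33 = 179.

€179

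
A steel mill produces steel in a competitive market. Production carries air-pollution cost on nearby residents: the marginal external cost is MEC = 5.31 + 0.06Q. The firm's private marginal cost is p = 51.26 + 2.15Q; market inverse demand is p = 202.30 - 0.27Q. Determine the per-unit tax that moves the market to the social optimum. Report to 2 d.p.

tax = 8.84 per unit

Social marginal cost = private MC + MEC = 56.57 + 2.21Q.
Set SMC = demand: 56.57 + 2.21Q = 202.30 - 0.27Q → Q* = 58.7621.
The Pigouvian tax equals MEC at Q*: 5.31 + 0.06×58.7621 = 8.8357.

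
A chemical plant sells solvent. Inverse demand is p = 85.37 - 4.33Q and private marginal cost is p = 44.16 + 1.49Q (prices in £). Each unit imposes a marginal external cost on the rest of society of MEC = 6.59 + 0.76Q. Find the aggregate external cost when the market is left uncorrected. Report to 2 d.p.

£65.71

Market equilibrium (private): 44.16 + 1.49Q = 85.37 - 4.33Q → Q_m = 7.0808.
Total external cost = ∫₀^{Q_m} (6.59 + 0.76Q) dQ = 6.59×7.0808 + ½×0.76×7.0808² = 65.7148.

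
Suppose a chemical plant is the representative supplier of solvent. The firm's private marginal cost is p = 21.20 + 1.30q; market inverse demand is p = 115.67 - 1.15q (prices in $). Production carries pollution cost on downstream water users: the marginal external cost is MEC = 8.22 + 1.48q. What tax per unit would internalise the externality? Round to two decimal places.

Social marginal cost = private MC + MEC = 29.42 + 2.78q.
Set SMC = demand: 29.42 + 2.78q = 115.67 - 1.15q → q* = 21.9466.
The Pigouvian tax equals MEC at q*: 8.22 + 1.48×21.9466 = 40.7010.

tax = $40.70 per unit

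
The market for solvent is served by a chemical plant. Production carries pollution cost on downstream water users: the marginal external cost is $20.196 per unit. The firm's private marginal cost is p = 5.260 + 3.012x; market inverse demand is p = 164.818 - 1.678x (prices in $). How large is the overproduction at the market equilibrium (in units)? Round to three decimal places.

Market equilibrium (private): 5.260 + 3.012x = 164.818 - 1.678x → x_m = 34.0209.
Social marginal cost = private MC + MEC = 25.456 + 3.012x.
Set SMC = demand: 25.456 + 3.012x = 164.818 - 1.678x → x* = 29.7147.
Gap = |34.0209 − 29.7147| = 4.3062.

4.306 units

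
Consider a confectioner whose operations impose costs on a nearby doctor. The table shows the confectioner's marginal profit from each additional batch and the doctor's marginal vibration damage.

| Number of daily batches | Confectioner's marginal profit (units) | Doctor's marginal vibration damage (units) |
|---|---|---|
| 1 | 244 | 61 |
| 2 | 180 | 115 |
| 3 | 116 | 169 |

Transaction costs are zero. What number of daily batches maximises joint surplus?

2

Bargaining reaches the level where marginal profit last exceeds marginal vibration damage.
That holds through level 2 (180 ≥ 115) but not at 3 (116 < 169).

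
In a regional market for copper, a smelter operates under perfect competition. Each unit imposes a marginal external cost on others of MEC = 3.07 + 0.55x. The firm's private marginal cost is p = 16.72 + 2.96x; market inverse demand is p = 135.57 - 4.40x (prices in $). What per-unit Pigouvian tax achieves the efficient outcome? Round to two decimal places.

Social marginal cost = private MC + MEC = 19.79 + 3.51x.
Set SMC = demand: 19.79 + 3.51x = 135.57 - 4.40x → x* = 14.6372.
The Pigouvian tax equals MEC at x*: 3.07 + 0.55×14.6372 = 11.1205.

tax = $11.12 per unit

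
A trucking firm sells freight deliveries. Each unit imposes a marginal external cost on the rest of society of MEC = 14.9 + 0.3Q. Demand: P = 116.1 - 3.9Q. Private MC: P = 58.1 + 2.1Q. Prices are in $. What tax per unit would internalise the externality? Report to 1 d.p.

tax = $17.0 per unit

Social marginal cost = private MC + MEC = 73.0 + 2.4Q.
Set SMC = demand: 73.0 + 2.4Q = 116.1 - 3.9Q → Q* = 6.8413.
The Pigouvian tax equals MEC at Q*: 14.9 + 0.3×6.8413 = 16.9524.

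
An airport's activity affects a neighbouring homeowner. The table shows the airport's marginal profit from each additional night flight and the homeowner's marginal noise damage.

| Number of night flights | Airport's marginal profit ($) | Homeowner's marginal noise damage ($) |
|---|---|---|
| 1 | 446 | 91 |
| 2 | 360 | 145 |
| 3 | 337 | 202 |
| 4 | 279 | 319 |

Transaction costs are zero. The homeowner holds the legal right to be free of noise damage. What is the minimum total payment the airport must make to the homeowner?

Efficient level: marginal profit ≥ marginal noise damage through level 3, so k* = 3.
With the homeowner holding the right, the airport must at least compensate total damage at k*: 91 + 145 + 202 = 438.

$438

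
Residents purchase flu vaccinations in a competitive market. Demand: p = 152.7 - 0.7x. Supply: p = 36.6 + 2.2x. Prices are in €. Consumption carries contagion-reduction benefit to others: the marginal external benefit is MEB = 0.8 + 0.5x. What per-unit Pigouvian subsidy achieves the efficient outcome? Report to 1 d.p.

subsidy = €25.2 per unit

Social marginal benefit = demand + MEB = 153.5 - 0.2x.
Set SMB = MC: 153.5 - 0.2x = 36.6 + 2.2x → x* = 48.7083.
The Pigouvian subsidy equals MEB at x*: 0.8 + 0.5×48.7083 = 25.1542.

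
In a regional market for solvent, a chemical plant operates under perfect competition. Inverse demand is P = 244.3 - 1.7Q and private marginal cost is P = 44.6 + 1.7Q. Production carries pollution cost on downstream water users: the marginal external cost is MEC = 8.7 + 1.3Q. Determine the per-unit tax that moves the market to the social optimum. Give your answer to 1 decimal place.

Social marginal cost = private MC + MEC = 53.3 + 3.0Q.
Set SMC = demand: 53.3 + 3.0Q = 244.3 - 1.7Q → Q* = 40.6383.
The Pigouvian tax equals MEC at Q*: 8.7 + 1.3×40.6383 = 61.5298.

tax = 61.5 per unit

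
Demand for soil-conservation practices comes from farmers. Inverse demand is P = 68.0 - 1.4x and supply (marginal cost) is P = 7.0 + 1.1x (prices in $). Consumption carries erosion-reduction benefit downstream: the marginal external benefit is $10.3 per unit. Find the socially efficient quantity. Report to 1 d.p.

x* = 28.5

Social marginal benefit = demand + MEB = 78.3 - 1.4x.
Set SMB = MC: 78.3 - 1.4x = 7.0 + 1.1x → x* = 28.5200.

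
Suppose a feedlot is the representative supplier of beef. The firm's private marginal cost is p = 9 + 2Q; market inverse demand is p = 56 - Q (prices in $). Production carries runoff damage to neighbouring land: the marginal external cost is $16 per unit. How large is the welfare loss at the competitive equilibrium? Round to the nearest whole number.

Market equilibrium (private): 9 + 2Q = 56 - Q → Q_m = 15.6667.
Social marginal cost = private MC + MEC = 25 + 2Q.
Set SMC = demand: 25 + 2Q = 56 - Q → Q* = 10.3333.
Between Q* and Q_m the wedge SMC − demand runs linearly from 0 to MEC(Q_m), so the loss is a triangle.
DWL = ½ × 5.3334 × 16.0000 = 42.6672.

DWL = $43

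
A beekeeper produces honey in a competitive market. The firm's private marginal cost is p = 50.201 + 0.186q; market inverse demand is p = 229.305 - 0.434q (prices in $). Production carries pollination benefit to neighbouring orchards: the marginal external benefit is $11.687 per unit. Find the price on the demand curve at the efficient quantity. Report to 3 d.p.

P = $95.751

Social marginal cost = private MC − MEB = 38.514 + 0.186q.
Set SMC = demand: 38.514 + 0.186q = 229.305 - 0.434q → q* = 307.7274.
Consumer price on the demand curve at q*: 229.305 − 0.434×307.7274 = 95.7513.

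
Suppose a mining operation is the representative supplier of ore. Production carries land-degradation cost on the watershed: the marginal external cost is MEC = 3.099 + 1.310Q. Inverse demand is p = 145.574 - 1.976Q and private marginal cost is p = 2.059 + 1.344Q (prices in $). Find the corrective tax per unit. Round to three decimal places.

Social marginal cost = private MC + MEC = 5.158 + 2.654Q.
Set SMC = demand: 5.158 + 2.654Q = 145.574 - 1.976Q → Q* = 30.3274.
The Pigouvian tax equals MEC at Q*: 3.099 + 1.310×30.3274 = 42.8279.

tax = $42.828 per unit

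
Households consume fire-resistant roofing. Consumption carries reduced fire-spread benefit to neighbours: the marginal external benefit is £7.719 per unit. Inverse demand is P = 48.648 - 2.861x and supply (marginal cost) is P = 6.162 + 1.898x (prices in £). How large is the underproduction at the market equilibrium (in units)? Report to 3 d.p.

Market equilibrium (private): 6.162 + 1.898x = 48.648 - 2.861x → x_m = 8.9275.
Social marginal benefit = demand + MEB = 56.367 - 2.861x.
Set SMB = MC: 56.367 - 2.861x = 6.162 + 1.898x → x* = 10.5495.
Gap = |8.9275 − 10.5495| = 1.6220.

1.622 units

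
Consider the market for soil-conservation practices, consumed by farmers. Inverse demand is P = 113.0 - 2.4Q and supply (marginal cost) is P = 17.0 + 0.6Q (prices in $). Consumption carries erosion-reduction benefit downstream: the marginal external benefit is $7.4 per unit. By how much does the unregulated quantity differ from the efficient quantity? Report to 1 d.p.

2.5 units

Market equilibrium (private): 17.0 + 0.6Q = 113.0 - 2.4Q → Q_m = 32.0000.
Social marginal benefit = demand + MEB = 120.4 - 2.4Q.
Set SMB = MC: 120.4 - 2.4Q = 17.0 + 0.6Q → Q* = 34.4667.
Gap = |32.0000 − 34.4667| = 2.4667.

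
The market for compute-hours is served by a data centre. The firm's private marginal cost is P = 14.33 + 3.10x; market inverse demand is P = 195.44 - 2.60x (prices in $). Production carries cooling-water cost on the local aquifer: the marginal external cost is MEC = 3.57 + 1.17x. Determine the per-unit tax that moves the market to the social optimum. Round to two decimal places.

tax = $33.81 per unit

Social marginal cost = private MC + MEC = 17.90 + 4.27x.
Set SMC = demand: 17.90 + 4.27x = 195.44 - 2.60x → x* = 25.8428.
The Pigouvian tax equals MEC at x*: 3.57 + 1.17×25.8428 = 33.8061.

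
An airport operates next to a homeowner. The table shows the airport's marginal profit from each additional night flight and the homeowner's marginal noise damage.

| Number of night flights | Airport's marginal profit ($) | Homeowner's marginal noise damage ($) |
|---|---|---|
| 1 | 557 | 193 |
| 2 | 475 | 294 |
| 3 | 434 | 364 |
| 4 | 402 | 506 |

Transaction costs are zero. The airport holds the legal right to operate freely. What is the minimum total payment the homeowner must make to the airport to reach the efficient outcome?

Left alone the airport would choose level 4 (marginal profit stays positive).
Efficient level: k* = 3 (marginal profit ≥ marginal noise damage through 3).
The homeowner must at least cover the airport's forgone profit from cutting 4→3: 402 = 402.

$402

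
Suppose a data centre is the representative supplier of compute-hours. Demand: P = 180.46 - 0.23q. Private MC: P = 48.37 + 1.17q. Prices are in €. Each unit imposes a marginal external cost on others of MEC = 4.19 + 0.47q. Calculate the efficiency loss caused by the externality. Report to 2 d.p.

DWL = €629.84

Market equilibrium (private): 48.37 + 1.17q = 180.46 - 0.23q → q_m = 94.3500.
Social marginal cost = private MC + MEC = 52.56 + 1.64q.
Set SMC = demand: 52.56 + 1.64q = 180.46 - 0.23q → q* = 68.3957.
Between q* and q_m the wedge SMC − demand runs linearly from 0 to MEC(q_m), so the loss is a triangle.
DWL = ½ × 25.9543 × 48.5345 = 629.8395.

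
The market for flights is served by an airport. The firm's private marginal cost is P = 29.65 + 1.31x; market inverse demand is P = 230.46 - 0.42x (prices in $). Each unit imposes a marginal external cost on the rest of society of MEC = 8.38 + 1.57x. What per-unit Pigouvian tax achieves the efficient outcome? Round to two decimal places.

tax = $99.93 per unit

Social marginal cost = private MC + MEC = 38.03 + 2.88x.
Set SMC = demand: 38.03 + 2.88x = 230.46 - 0.42x → x* = 58.3121.
The Pigouvian tax equals MEC at x*: 8.38 + 1.57×58.3121 = 99.9300.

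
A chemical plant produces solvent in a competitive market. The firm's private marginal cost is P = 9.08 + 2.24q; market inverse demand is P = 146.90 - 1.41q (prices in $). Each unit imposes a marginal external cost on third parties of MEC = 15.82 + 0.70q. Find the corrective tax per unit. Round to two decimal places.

tax = $35.45 per unit

Social marginal cost = private MC + MEC = 24.90 + 2.94q.
Set SMC = demand: 24.90 + 2.94q = 146.90 - 1.41q → q* = 28.0460.
The Pigouvian tax equals MEC at q*: 15.82 + 0.70×28.0460 = 35.4522.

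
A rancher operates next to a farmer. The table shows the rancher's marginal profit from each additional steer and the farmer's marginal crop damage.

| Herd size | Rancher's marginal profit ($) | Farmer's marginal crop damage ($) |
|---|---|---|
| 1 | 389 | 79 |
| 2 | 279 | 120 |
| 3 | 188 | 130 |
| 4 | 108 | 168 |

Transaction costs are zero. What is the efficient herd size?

3

Bargaining reaches the level where marginal profit last exceeds marginal crop damage.
That holds through level 3 (188 ≥ 130) but not at 4 (108 < 168).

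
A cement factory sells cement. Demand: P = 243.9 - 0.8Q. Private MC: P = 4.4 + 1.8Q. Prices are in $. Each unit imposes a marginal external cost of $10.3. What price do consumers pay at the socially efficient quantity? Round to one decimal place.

Social marginal cost = private MC + MEC = 14.7 + 1.8Q.
Set SMC = demand: 14.7 + 1.8Q = 243.9 - 0.8Q → Q* = 88.1538.
Consumer price on the demand curve at Q*: 243.9 − 0.8×88.1538 = 173.3770.

P = $173.4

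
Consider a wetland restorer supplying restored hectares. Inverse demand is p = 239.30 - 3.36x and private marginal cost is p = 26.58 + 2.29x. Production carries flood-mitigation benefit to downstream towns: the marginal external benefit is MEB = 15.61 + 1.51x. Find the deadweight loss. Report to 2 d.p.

Market equilibrium (private): 26.58 + 2.29x = 239.30 - 3.36x → x_m = 37.6496.
Social marginal cost = private MC − MEB = 10.97 + 0.78x.
Set SMC = demand: 10.97 + 0.78x = 239.30 - 3.36x → x* = 55.1522.
The welfare-loss triangle has base |x_m − x*| and height MEB(x_m) (the vertical gap between SMC and demand is zero at x* and MEB at x_m).
DWL = ½ × 17.5026 × 72.4608 = 634.1262.

DWL = 634.13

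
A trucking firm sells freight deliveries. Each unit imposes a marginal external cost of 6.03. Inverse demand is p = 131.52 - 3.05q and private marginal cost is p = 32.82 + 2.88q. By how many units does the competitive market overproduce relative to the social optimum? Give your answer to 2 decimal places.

1.02 units

Market equilibrium (private): 32.82 + 2.88q = 131.52 - 3.05q → q_m = 16.6442.
Social marginal cost = private MC + MEC = 38.85 + 2.88q.
Set SMC = demand: 38.85 + 2.88q = 131.52 - 3.05q → q* = 15.6273.
Gap = |16.6442 − 15.6273| = 1.0169.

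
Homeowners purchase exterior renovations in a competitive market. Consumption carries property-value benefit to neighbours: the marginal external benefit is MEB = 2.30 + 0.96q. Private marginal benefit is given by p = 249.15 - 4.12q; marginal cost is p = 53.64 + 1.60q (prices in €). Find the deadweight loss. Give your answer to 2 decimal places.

DWL = €129.51

Market equilibrium (private): 53.64 + 1.60q = 249.15 - 4.12q → q_m = 34.1801.
Social marginal benefit = demand + MEB = 251.45 - 3.16q.
Set SMB = MC: 251.45 - 3.16q = 53.64 + 1.60q → q* = 41.5567.
Between q* and q_m the wedge SMB − MC runs linearly from 0 to MEB(q_m), so the loss is a triangle.
DWL = ½ × 7.3766 × 35.1129 = 129.5069.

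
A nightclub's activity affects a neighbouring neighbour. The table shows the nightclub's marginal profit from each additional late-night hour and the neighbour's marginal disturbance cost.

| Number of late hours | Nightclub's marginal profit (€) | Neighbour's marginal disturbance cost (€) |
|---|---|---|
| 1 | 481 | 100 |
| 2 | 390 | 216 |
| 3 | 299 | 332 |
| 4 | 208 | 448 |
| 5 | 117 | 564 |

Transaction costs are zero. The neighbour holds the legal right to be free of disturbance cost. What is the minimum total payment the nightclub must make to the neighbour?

Efficient level: marginal profit ≥ marginal disturbance cost through level 2, so k* = 2.
With the neighbour holding the right, the nightclub must at least compensate total damage at k*: 100 + 216 = 316.

€316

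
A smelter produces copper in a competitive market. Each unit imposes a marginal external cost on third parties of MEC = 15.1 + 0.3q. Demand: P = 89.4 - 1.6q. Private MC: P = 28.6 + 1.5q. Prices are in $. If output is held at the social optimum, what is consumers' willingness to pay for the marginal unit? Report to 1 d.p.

Social marginal cost = private MC + MEC = 43.7 + 1.8q.
Set SMC = demand: 43.7 + 1.8q = 89.4 - 1.6q → q* = 13.4412.
Consumer price on the demand curve at q*: 89.4 − 1.6×13.4412 = 67.8941.

P = $67.9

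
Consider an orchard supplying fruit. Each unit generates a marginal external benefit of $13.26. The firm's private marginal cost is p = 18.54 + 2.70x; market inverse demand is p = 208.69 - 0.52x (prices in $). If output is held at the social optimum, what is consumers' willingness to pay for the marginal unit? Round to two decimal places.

Social marginal cost = private MC − MEB = 5.28 + 2.70x.
Set SMC = demand: 5.28 + 2.70x = 208.69 - 0.52x → x* = 63.1708.
Consumer price on the demand curve at x*: 208.69 − 0.52×63.1708 = 175.8412.

P = $175.84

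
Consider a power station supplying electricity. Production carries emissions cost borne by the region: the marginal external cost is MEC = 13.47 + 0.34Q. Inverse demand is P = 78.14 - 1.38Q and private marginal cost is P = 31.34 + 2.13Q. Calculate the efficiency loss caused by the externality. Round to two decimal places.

DWL = 42.09

Market equilibrium (private): 31.34 + 2.13Q = 78.14 - 1.38Q → Q_m = 13.3333.
Social marginal cost = private MC + MEC = 44.81 + 2.47Q.
Set SMC = demand: 44.81 + 2.47Q = 78.14 - 1.38Q → Q* = 8.6571.
Between Q* and Q_m the wedge SMC − demand runs linearly from 0 to MEC(Q_m), so the loss is a triangle.
DWL = ½ × 4.6762 × 18.0033 = 42.0935.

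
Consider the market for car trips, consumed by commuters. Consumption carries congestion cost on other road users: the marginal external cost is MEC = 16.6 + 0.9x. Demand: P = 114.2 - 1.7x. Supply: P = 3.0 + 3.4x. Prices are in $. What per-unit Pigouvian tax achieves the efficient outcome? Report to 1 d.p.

tax = $30.8 per unit

Social marginal benefit = demand − MEC = 97.6 - 2.6x.
Set SMB = MC: 97.6 - 2.6x = 3.0 + 3.4x → x* = 15.7667.
The Pigouvian tax equals MEC at x*: 16.6 + 0.9×15.7667 = 30.7900.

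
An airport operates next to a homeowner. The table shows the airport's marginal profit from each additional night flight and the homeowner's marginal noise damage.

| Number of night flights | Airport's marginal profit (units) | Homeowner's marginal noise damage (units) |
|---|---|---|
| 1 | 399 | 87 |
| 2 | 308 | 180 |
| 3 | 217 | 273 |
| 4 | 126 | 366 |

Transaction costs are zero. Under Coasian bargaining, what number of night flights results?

Bargaining reaches the level where marginal profit last exceeds marginal noise damage.
That holds through level 2 (308 ≥ 180) but not at 3 (217 < 273).

2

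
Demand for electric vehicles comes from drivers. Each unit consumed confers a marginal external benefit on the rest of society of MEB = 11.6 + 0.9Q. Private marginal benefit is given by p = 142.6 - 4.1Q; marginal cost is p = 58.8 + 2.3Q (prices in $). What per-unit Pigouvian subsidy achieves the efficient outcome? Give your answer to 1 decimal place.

subsidy = $27.2 per unit

Social marginal benefit = demand + MEB = 154.2 - 3.2Q.
Set SMB = MC: 154.2 - 3.2Q = 58.8 + 2.3Q → Q* = 17.3455.
The Pigouvian subsidy equals MEB at Q*: 11.6 + 0.9×17.3455 = 27.2110.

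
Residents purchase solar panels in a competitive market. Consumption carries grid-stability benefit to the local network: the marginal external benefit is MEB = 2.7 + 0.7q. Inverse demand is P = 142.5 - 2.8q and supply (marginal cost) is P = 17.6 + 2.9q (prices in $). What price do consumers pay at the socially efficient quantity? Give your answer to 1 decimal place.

Social marginal benefit = demand + MEB = 145.2 - 2.1q.
Set SMB = MC: 145.2 - 2.1q = 17.6 + 2.9q → q* = 25.5200.
Consumer price on the demand curve at q*: 142.5 − 2.8×25.5200 = 71.0440.

P = $71.0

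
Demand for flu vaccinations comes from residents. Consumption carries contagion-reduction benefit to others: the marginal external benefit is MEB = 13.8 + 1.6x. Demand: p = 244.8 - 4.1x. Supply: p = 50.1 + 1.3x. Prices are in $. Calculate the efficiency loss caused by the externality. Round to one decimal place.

Market equilibrium (private): 50.1 + 1.3x = 244.8 - 4.1x → x_m = 36.0556.
Social marginal benefit = demand + MEB = 258.6 - 2.5x.
Set SMB = MC: 258.6 - 2.5x = 50.1 + 1.3x → x* = 54.8684.
The welfare-loss triangle has base |x_m − x*| and height MEB(x_m) (the vertical gap between SMB and MC is zero at x* and MEB at x_m).
DWL = ½ × 18.8128 × 71.4889 = 672.4532.

DWL = $672.5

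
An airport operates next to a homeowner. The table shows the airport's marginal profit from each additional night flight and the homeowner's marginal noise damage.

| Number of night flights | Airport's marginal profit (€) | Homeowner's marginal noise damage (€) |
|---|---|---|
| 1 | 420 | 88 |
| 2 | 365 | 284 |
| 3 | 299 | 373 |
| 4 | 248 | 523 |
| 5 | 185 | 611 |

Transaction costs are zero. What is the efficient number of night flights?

Bargaining reaches the level where marginal profit last exceeds marginal noise damage.
That holds through level 2 (365 ≥ 284) but not at 3 (299 < 373).

2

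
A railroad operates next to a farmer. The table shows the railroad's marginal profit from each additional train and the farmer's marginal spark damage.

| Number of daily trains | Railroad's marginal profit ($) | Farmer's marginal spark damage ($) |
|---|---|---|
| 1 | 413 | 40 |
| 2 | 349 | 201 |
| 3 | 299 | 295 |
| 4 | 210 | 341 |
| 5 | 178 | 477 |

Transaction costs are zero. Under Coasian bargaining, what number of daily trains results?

Bargaining reaches the level where marginal profit last exceeds marginal spark damage.
That holds through level 3 (299 ≥ 295) but not at 4 (210 < 341).

3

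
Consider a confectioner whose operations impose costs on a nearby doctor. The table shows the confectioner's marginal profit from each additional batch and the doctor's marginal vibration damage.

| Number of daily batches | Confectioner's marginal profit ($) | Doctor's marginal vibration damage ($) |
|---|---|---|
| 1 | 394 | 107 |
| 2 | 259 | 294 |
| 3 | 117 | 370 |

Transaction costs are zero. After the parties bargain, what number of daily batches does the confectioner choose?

1

Bargaining reaches the level where marginal profit last exceeds marginal vibration damage.
That holds through level 1 (394 ≥ 107) but not at 2 (259 < 294).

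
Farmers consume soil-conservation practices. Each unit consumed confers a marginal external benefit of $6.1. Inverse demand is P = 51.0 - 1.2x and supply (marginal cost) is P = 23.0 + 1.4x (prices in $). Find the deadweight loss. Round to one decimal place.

DWL = $7.2

Market equilibrium (private): 23.0 + 1.4x = 51.0 - 1.2x → x_m = 10.7692.
Social marginal benefit = demand + MEB = 57.1 - 1.2x.
Set SMB = MC: 57.1 - 1.2x = 23.0 + 1.4x → x* = 13.1154.
Between x* and x_m the wedge SMB − MC runs linearly from 0 to MEB(x_m), so the loss is a triangle.
DWL = ½ × 2.3462 × 6.1000 = 7.1559.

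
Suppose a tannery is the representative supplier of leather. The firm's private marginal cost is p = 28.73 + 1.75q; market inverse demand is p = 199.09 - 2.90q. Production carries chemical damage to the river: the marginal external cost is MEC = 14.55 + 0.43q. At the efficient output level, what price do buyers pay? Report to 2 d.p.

P = 110.14

Social marginal cost = private MC + MEC = 43.28 + 2.18q.
Set SMC = demand: 43.28 + 2.18q = 199.09 - 2.90q → q* = 30.6713.
Consumer price on the demand curve at q*: 199.09 − 2.90×30.6713 = 110.1432.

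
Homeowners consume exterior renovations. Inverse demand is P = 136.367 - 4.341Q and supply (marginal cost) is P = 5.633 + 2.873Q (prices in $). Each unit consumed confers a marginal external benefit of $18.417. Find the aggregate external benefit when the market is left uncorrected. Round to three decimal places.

$333.758

Market equilibrium (private): 5.633 + 2.873Q = 136.367 - 4.341Q → Q_m = 18.1223.
Total external benefit = MEB × Q_m = 18.417 × 18.1223 = 333.7584.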